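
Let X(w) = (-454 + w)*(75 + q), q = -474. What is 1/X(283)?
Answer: 1/68229 ≈ 1.4657e-5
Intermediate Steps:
X(w) = 181146 - 399*w (X(w) = (-454 + w)*(75 - 474) = (-454 + w)*(-399) = 181146 - 399*w)
1/X(283) = 1/(181146 - 399*283) = 1/(181146 - 112917) = 1/68229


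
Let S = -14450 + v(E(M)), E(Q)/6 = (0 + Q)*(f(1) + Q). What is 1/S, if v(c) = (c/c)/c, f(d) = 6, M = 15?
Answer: -1890/27310499 ≈ -6.9204e-5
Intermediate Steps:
E(Q) = 6*Q*(6 + Q) (E(Q) = 6*((0 + Q)*(6 + Q)) = 6*(Q*(6 + Q)) = 6*Q*(6 + Q))
v(c) = 1/c
S = -27310499/1890 (S = -14450 + 1/(6*15*(6 + 15)) = -14450 + 1/(6*15*21) = -14450 + 1/1890 = -27310499/1890 ≈ -14450.)
1/S = 1/(-27310499/1890) = -1890/27310499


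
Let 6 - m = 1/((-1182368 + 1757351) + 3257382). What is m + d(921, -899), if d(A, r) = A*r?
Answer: -3173094746146/3832365 ≈ -8.2797e+5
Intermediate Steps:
m = 22994189/3832365 (m = 6 - 1/((-1182368 + 1757351) + 3257382) = 6 - 1/(574983 + 3257382) = 6 - 1/3832365 = 22994189/3832365 ≈ 6.0000)
m + d(921, -899) = 22994189/3832365 + 921*(-899) = 22994189/3832365 - 827979 = -3173094746146/3832365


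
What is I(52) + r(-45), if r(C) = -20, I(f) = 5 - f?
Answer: -67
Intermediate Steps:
I(52) + r(-45) = (5 - 1*52) - 20 = (5 - 52) - 20 = -47 - 20 = -67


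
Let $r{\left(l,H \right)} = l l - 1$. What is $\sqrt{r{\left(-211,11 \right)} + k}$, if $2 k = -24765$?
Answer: $\frac{5 \sqrt{5142}}{2} \approx 179.27$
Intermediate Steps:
$r{\left(l,H \right)} = -1 + l^{2}$ ($r{\left(l,H \right)} = l^{2} - 1 = -1 + l^{2}$)
$k = - \frac{24765}{2}$ ($k = \frac{1}{2} \left(-24765\right) = - \frac{24765}{2} \approx -12383.0$)
$\sqrt{r{\left(-211,11 \right)} + k} = \sqrt{\left(-1 + \left(-211\right)^{2}\right) - \frac{24765}{2}} = \sqrt{\left(-1 + 44521\right) - \frac{24765}{2}} = \sqrt{44520 - \frac{24765}{2}} = \sqrt{\frac{64275}{2}} = \frac{5 \sqrt{5142}}{2}$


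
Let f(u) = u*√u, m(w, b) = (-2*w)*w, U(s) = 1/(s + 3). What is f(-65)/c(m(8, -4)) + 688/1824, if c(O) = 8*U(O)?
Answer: 43/114 + 8125*I*√65/8 ≈ 0.37719 + 8188.2*I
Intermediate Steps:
U(s) = 1/(3 + s)
m(w, b) = -2*w²
c(O) = 8/(3 + O)
f(u) = u^(3/2)
f(-65)/c(m(8, -4)) + 688/1824 = (-65)^(3/2)/((8/(3 - 2*8²))) + 688/1824 = (-65*I*√65)/((8/(3 - 2*64))) + 688*(1/1824) = (-65*I*√65)/((8/(3 - 128))) + 43/114 = (-65*I*√65)/((8/(-125))) + 43/114 = (-65*I*√65)/((8*(-1/125))) + 43/114 = (-65*I*√65)/(-8/125) + 43/114 = -65*I*√65*(-125/8) + 43/114 = 8125*I*√65/8 + 43/114 = 43/114 + 8125*I*√65/8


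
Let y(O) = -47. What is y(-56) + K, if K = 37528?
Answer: 37481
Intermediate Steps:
y(-56) + K = -47 + 37528 = 37481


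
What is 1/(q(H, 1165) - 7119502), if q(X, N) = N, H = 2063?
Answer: -1/7118337 ≈ -1.4048e-7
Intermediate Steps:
1/(q(H, 1165) - 7119502) = 1/(1165 - 7119502) = 1/(-7118337) = -1/7118337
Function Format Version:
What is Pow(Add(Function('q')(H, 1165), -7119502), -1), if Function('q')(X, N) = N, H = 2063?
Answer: Rational(-1, 7118337) ≈ -1.4048e-7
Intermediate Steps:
Pow(Add(Function('q')(H, 1165), -7119502), -1) = Pow(Add(1165, -7119502), -1) = Pow(-7118337, -1) = Rational(-1, 7118337)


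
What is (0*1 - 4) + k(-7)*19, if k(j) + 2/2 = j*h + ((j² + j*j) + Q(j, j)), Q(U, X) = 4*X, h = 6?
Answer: 509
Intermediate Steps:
k(j) = -1 + 2*j² + 10*j (k(j) = -1 + (j*6 + ((j² + j*j) + 4*j)) = -1 + (6*j + ((j² + j²) + 4*j)) = -1 + (6*j + (2*j² + 4*j)) = -1 + (2*j² + 10*j) = -1 + 2*j² + 10*j)
(0*1 - 4) + k(-7)*19 = (0*1 - 4) + (-1 + 2*(-7)² + 10*(-7))*19 = (0 - 4) + (-1 + 2*49 - 70)*19 = -4 + (-1 + 98 - 70)*19 = -4 + 27*19 = -4 + 513 = 509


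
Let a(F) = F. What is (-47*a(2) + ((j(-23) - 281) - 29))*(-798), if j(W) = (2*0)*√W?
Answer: 322392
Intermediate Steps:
j(W) = 0 (j(W) = 0*√W = 0)
(-47*a(2) + ((j(-23) - 281) - 29))*(-798) = (-47*2 + ((0 - 281) - 29))*(-798) = (-94 + (-281 - 29))*(-798) = (-94 - 310)*(-798) = -404*(-798) = 322392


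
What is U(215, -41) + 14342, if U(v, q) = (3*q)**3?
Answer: -1846525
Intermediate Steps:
U(v, q) = 27*q**3
U(215, -41) + 14342 = 27*(-41)**3 + 14342 = 27*(-68921) + 14342 = -1860867 + 14342 = -1846525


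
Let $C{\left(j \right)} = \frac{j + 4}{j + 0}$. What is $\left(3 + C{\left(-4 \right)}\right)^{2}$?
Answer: $9$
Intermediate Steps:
$C{\left(j \right)} = \frac{4 + j}{j}$
$\left(3 + C{\left(-4 \right)}\right)^{2} = \left(3 + \frac{4 - 4}{-4}\right)^{2} = \left(3 - 0\right)^{2} = \left(3 + 0\right)^{2} = 3^{2} = 9$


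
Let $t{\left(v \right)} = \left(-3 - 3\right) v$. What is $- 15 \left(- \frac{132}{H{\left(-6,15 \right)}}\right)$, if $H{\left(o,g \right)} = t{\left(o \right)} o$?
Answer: $- \frac{55}{6} \approx -9.1667$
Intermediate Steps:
$t{\left(v \right)} = - 6 v$
$H{\left(o,g \right)} = - 6 o^{2}$ ($H{\left(o,g \right)} = - 6 o o = - 6 o^{2}$)
$- 15 \left(- \frac{132}{H{\left(-6,15 \right)}}\right) = - 15 \left(- \frac{132}{\left(-6\right) \left(-6\right)^{2}}\right) = - 15 \left(- \frac{132}{\left(-6\right) 36}\right) = - 15 \left(- \frac{132}{-216}\right) = - 15 \left(\left(-132\right) \left(- \frac{1}{216}\right)\right) = \left(-15\right) \frac{11}{18} = - \frac{55}{6}$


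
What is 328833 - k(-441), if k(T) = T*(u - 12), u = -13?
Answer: 317808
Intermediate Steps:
k(T) = -25*T (k(T) = T*(-13 - 12) = T*(-25) = -25*T)
328833 - k(-441) = 328833 - (-25)*(-441) = 328833 - 1*11025 = 328833 - 11025 = 317808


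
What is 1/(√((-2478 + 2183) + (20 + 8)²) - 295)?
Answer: -295/86536 - √489/86536 ≈ -0.0036645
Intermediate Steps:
1/(√((-2478 + 2183) + (20 + 8)²) - 295) = 1/(√(-295 + 28²) - 295) = 1/(√(-295 + 784) - 295) = 1/(√489 - 295) = 1/(-295 + √489)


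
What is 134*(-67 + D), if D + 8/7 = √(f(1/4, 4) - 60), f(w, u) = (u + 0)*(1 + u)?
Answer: -63918/7 + 268*I*√10 ≈ -9131.1 + 847.49*I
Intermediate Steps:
f(w, u) = u*(1 + u)
D = -8/7 + 2*I*√10 (D = -8/7 + √(4*(1 + 4) - 60) = -8/7 + √(4*5 - 60) = -8/7 + √(20 - 60) = -8/7 + √(-40) = -8/7 + 2*I*√10 ≈ -1.1429 + 6.3246*I)
134*(-67 + D) = 134*(-67 + (-8/7 + 2*I*√10)) = 134*(-477/7 + 2*I*√10) = -63918/7 + 268*I*√10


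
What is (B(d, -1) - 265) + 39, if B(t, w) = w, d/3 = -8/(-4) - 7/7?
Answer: -227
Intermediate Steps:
d = 3 (d = 3*(-8/(-4) - 7/7) = 3*(-8*(-1/4) - 7*1/7) = 3*(2 - 1) = 3*1 = 3)
(B(d, -1) - 265) + 39 = (-1 - 265) + 39 = -266 + 39 = -227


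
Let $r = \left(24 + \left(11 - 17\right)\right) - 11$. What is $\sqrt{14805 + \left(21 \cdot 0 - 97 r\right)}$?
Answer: $\sqrt{14126} \approx 118.85$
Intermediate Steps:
$r = 7$ ($r = \left(24 - 6\right) - 11 = 18 - 11 = 7$)
$\sqrt{14805 + \left(21 \cdot 0 - 97 r\right)} = \sqrt{14805 + \left(21 \cdot 0 - 679\right)} = \sqrt{14805 + \left(0 - 679\right)} = \sqrt{14805 - 679} = \sqrt{14126}$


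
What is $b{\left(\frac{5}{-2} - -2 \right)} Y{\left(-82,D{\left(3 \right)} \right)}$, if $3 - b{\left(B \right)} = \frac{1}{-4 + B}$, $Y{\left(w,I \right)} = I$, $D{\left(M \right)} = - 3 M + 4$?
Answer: $- \frac{145}{9} \approx -16.111$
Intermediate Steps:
$D{\left(M \right)} = 4 - 3 M$
$b{\left(B \right)} = 3 - \frac{1}{-4 + B}$
$b{\left(\frac{5}{-2} - -2 \right)} Y{\left(-82,D{\left(3 \right)} \right)} = \frac{-13 + 3 \left(\frac{5}{-2} - -2\right)}{-4 + \left(\frac{5}{-2} - -2\right)} \left(4 - 9\right) = \frac{-13 + 3 \left(5 \left(- \frac{1}{2}\right) + 2\right)}{-4 + \left(5 \left(- \frac{1}{2}\right) + 2\right)} \left(4 - 9\right) = \frac{-13 + 3 \left(- \frac{5}{2} + 2\right)}{-4 + \left(- \frac{5}{2} + 2\right)} \left(-5\right) = \frac{-13 + 3 \left(- \frac{1}{2}\right)}{-4 - \frac{1}{2}} \left(-5\right) = \frac{-13 - \frac{3}{2}}{- \frac{9}{2}} \left(-5\right) = \left(- \frac{2}{9}\right) \left(- \frac{29}{2}\right) \left(-5\right) = \frac{29}{9} \left(-5\right) = - \frac{145}{9}$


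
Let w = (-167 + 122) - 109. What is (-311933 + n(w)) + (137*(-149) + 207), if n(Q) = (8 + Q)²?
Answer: -310823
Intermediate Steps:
w = -154 (w = -45 - 109 = -154)
(-311933 + n(w)) + (137*(-149) + 207) = (-311933 + (8 - 154)²) + (137*(-149) + 207) = (-311933 + (-146)²) + (-20413 + 207) = (-311933 + 21316) - 20206 = -290617 - 20206 = -310823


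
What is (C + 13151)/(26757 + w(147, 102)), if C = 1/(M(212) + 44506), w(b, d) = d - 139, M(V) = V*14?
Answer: 124866115/253701056 ≈ 0.49218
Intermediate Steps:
M(V) = 14*V
w(b, d) = -139 + d
C = 1/47474 (C = 1/(14*212 + 44506) = 1/(2968 + 44506) = 1/47474 ≈ 2.1064e-5)
(C + 13151)/(26757 + w(147, 102)) = (1/47474 + 13151)/(26757 + (-139 + 102)) = 624330575/(47474*(26757 - 37)) = (624330575/47474)/26720 = (624330575/47474)*(1/26720) = 124866115/253701056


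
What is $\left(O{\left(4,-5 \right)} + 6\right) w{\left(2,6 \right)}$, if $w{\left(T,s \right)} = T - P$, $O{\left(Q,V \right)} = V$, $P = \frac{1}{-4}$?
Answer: $\frac{9}{4} \approx 2.25$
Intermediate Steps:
$P = - \frac{1}{4} \approx -0.25$
$w{\left(T,s \right)} = \frac{1}{4} + T$ ($w{\left(T,s \right)} = T - - \frac{1}{4} = T + \frac{1}{4} = \frac{1}{4} + T$)
$\left(O{\left(4,-5 \right)} + 6\right) w{\left(2,6 \right)} = \left(-5 + 6\right) \left(\frac{1}{4} + 2\right) = 1 \cdot \frac{9}{4} = \frac{9}{4}$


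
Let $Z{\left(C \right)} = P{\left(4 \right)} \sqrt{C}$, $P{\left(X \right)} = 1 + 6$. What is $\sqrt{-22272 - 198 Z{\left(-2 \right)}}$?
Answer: $\sqrt{-22272 - 1386 i \sqrt{2}} \approx 6.5607 - 149.38 i$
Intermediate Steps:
$P{\left(X \right)} = 7$
$Z{\left(C \right)} = 7 \sqrt{C}$
$\sqrt{-22272 - 198 Z{\left(-2 \right)}} = \sqrt{-22272 - 198 \cdot 7 \sqrt{-2}} = \sqrt{-22272 - 198 \cdot 7 i \sqrt{2}} = \sqrt{-22272 - 1386 i \sqrt{2}}$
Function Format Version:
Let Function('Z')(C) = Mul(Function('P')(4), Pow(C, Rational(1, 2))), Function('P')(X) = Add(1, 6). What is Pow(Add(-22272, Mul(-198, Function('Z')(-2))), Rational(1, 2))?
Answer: Pow(Add(-22272, Mul(-1386, I, Pow(2, Rational(1, 2)))), Rational(1, 2)) ≈ Add(6.5607, Mul(-149.38, I))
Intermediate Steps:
Function('P')(X) = 7
Function('Z')(C) = Mul(7, Pow(C, Rational(1, 2)))
Pow(Add(-22272, Mul(-198, Function('Z')(-2))), Rational(1, 2)) = Pow(Add(-22272, Mul(-198, Mul(7, Pow(-2, Rational(1, 2))))), Rational(1, 2)) = Pow(Add(-22272, Mul(-198, Mul(7, Mul(I, Pow(2, Rational(1, 2)))))), Rational(1, 2)) = Pow(Add(-22272, Mul(-198, Mul(7, I, Pow(2, Rational(1, 2))))), Rational(1, 2)) = Pow(Add(-22272, Mul(-1386, I, Pow(2, Rational(1, 2)))), Rational(1, 2))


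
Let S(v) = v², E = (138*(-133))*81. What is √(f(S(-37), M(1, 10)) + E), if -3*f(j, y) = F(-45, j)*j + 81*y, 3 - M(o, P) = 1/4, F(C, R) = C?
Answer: I*√5864853/2 ≈ 1210.9*I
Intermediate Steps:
E = -1486674 (E = -18354*81 = -1486674)
M(o, P) = 11/4 (M(o, P) = 3 - 1/4 = 3 - 1*¼ = 3 - ¼ = 11/4)
f(j, y) = -27*y + 15*j (f(j, y) = -(-45*j + 81*y)/3 = -27*y + 15*j)
√(f(S(-37), M(1, 10)) + E) = √((-27*11/4 + 15*(-37)²) - 1486674) = √((-297/4 + 15*1369) - 1486674) = √((-297/4 + 20535) - 1486674) = √(81843/4 - 1486674) = √(-5864853/4) = I*√5864853/2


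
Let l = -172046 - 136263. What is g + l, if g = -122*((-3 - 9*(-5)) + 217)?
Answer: -339907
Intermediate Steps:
l = -308309
g = -31598 (g = -122*((-3 + 45) + 217) = -122*(42 + 217) = -122*259 = -31598)
g + l = -31598 - 308309 = -339907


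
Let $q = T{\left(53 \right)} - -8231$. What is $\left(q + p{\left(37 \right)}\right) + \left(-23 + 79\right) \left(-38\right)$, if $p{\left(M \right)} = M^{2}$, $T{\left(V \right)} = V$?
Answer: $7525$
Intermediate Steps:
$q = 8284$ ($q = 53 - -8231 = 53 + 8231 = 8284$)
$\left(q + p{\left(37 \right)}\right) + \left(-23 + 79\right) \left(-38\right) = \left(8284 + 37^{2}\right) + \left(-23 + 79\right) \left(-38\right) = \left(8284 + 1369\right) + 56 \left(-38\right) = 9653 - 2128 = 7525$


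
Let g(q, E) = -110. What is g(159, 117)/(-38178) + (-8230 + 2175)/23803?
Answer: -114274730/454375467 ≈ -0.25150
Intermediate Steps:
g(159, 117)/(-38178) + (-8230 + 2175)/23803 = -110/(-38178) + (-8230 + 2175)/23803 = -110*(-1/38178) - 6055*1/23803 = 55/19089 - 6055/23803 = -114274730/454375467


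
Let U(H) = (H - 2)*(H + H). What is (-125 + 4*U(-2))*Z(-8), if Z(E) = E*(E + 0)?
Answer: -3904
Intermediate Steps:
Z(E) = E**2 (Z(E) = E*E = E**2)
U(H) = 2*H*(-2 + H) (U(H) = (-2 + H)*(2*H) = 2*H*(-2 + H))
(-125 + 4*U(-2))*Z(-8) = (-125 + 4*(2*(-2)*(-2 - 2)))*(-8)**2 = (-125 + 4*(2*(-2)*(-4)))*64 = (-125 + 4*16)*64 = (-125 + 64)*64 = -61*64 = -3904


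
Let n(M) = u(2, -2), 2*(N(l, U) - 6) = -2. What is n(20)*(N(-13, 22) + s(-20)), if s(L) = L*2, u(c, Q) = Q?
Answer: 70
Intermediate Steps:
N(l, U) = 5 (N(l, U) = 6 + (½)*(-2) = 6 - 1 = 5)
s(L) = 2*L
n(M) = -2
n(20)*(N(-13, 22) + s(-20)) = -2*(5 + 2*(-20)) = -2*(5 - 40) = -2*(-35) = 70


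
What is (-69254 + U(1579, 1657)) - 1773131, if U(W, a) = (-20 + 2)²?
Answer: -1842061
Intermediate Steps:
U(W, a) = 324 (U(W, a) = (-18)² = 324)
(-69254 + U(1579, 1657)) - 1773131 = (-69254 + 324) - 1773131 = -68930 - 1773131 = -1842061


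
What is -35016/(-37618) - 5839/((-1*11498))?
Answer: 311132735/216265882 ≈ 1.4387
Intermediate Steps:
-35016/(-37618) - 5839/((-1*11498)) = -35016*(-1/37618) - 5839/(-11498) = 17508/18809 - 5839*(-1/11498) = 17508/18809 + 5839/11498 = 311132735/216265882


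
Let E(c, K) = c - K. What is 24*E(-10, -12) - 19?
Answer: 29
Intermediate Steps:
24*E(-10, -12) - 19 = 24*(-10 - 1*(-12)) - 19 = 24*(-10 + 12) - 19 = 24*2 - 19 = 48 - 19 = 29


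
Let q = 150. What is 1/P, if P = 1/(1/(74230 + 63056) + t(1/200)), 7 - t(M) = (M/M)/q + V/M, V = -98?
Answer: 33647071097/1716075 ≈ 19607.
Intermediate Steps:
t(M) = 1049/150 + 98/M (t(M) = 7 - ((M/M)/150 - 98/M) = 7 - (1*(1/150) - 98/M) = 7 - (1/150 - 98/M) = 7 + (-1/150 + 98/M) = 1049/150 + 98/M)
P = 1716075/33647071097 (P = 1/(1/(74230 + 63056) + (1049/150 + 98/(1/200))) = 1/(1/137286 + (1049/150 + 98/(1/200))) = 1/(1/137286 + (1049/150 + 98*200)) = 1/(1/137286 + (1049/150 + 19600)) = 1/(1/137286 + 2941049/150) = 1/(33647071097/1716075) = 1716075/33647071097 ≈ 5.1002e-5)
1/P = 1/(1716075/33647071097) = 33647071097/1716075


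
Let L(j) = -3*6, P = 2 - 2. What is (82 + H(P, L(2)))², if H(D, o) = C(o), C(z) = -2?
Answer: 6400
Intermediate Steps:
P = 0
L(j) = -18
H(D, o) = -2
(82 + H(P, L(2)))² = (82 - 2)² = 80² = 6400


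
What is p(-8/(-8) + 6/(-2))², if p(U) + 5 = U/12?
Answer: 961/36 ≈ 26.694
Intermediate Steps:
p(U) = -5 + U/12
p(-8/(-8) + 6/(-2))² = (-5 + (-8/(-8) + 6/(-2))/12)² = (-5 + (-8*(-⅛) + 6*(-½))/12)² = (-5 + (1 - 3)/12)² = (-5 + (1/12)*(-2))² = (-5 - ⅙)² = (-31/6)² = 961/36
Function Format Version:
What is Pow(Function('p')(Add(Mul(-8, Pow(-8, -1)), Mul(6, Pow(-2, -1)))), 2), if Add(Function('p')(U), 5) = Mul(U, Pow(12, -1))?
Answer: Rational(961, 36) ≈ 26.694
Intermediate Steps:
Function('p')(U) = Add(-5, Mul(Rational(1, 12), U)) (Function('p')(U) = Add(-5, Mul(U, Pow(12, -1))) = Add(-5, Mul(U, Rational(1, 12))) = Add(-5, Mul(Rational(1, 12), U)))
Pow(Function('p')(Add(Mul(-8, Pow(-8, -1)), Mul(6, Pow(-2, -1)))), 2) = Pow(Add(-5, Mul(Rational(1, 12), Add(Mul(-8, Pow(-8, -1)), Mul(6, Pow(-2, -1))))), 2) = Pow(Add(-5, Mul(Rational(1, 12), Add(Mul(-8, Rational(-1, 8)), Mul(6, Rational(-1, 2))))), 2) = Pow(Add(-5, Mul(Rational(1, 12), Add(1, -3))), 2) = Pow(Add(-5, Mul(Rational(1, 12), -2)), 2) = Pow(Add(-5, Rational(-1, 6)), 2) = Pow(Rational(-31, 6), 2) = Rational(961, 36)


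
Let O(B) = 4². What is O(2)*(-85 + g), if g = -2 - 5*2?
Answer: -1552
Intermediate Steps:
O(B) = 16
g = -12 (g = -2 - 10 = -12)
O(2)*(-85 + g) = 16*(-85 - 12) = 16*(-97) = -1552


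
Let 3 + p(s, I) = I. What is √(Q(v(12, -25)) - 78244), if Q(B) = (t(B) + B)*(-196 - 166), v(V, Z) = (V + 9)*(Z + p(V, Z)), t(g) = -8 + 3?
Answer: 2*√81618 ≈ 571.38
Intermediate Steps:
p(s, I) = -3 + I
t(g) = -5
v(V, Z) = (-3 + 2*Z)*(9 + V) (v(V, Z) = (V + 9)*(Z + (-3 + Z)) = (9 + V)*(-3 + 2*Z) = (-3 + 2*Z)*(9 + V))
Q(B) = 1810 - 362*B (Q(B) = (-5 + B)*(-196 - 166) = (-5 + B)*(-362) = 1810 - 362*B)
√(Q(v(12, -25)) - 78244) = √((1810 - 362*(-27 + 18*(-25) + 12*(-25) + 12*(-3 - 25))) - 78244) = √((1810 - 362*(-27 - 450 - 300 + 12*(-28))) - 78244) = √((1810 - 362*(-27 - 450 - 300 - 336)) - 78244) = √((1810 - 362*(-1113)) - 78244) = √((1810 + 402906) - 78244) = √(404716 - 78244) = √326472 = 2*√81618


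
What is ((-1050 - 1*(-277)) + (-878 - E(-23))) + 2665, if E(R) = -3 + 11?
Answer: 1006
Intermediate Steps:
E(R) = 8
((-1050 - 1*(-277)) + (-878 - E(-23))) + 2665 = ((-1050 - 1*(-277)) + (-878 - 1*8)) + 2665 = ((-1050 + 277) + (-878 - 8)) + 2665 = (-773 - 886) + 2665 = -1659 + 2665 = 1006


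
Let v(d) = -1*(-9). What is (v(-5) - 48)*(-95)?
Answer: 3705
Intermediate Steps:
v(d) = 9
(v(-5) - 48)*(-95) = (9 - 48)*(-95) = -39*(-95) = 3705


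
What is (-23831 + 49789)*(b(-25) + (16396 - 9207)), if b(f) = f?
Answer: 185963112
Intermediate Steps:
(-23831 + 49789)*(b(-25) + (16396 - 9207)) = (-23831 + 49789)*(-25 + (16396 - 9207)) = 25958*(-25 + 7189) = 25958*7164 = 185963112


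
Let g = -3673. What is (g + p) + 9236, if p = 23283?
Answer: 28846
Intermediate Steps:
(g + p) + 9236 = (-3673 + 23283) + 9236 = 19610 + 9236 = 28846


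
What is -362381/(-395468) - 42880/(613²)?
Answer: 119213878149/148604614892 ≈ 0.80222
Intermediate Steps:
-362381/(-395468) - 42880/(613²) = -362381*(-1/395468) - 42880/375769 = 362381/395468 - 42880*1/375769 = 362381/395468 - 42880/375769 = 119213878149/148604614892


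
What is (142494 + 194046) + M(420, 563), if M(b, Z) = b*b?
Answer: 512940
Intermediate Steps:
M(b, Z) = b**2
(142494 + 194046) + M(420, 563) = (142494 + 194046) + 420**2 = 336540 + 176400 = 512940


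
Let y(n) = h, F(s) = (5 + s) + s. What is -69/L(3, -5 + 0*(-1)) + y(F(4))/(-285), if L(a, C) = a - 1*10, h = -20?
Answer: 3961/399 ≈ 9.9273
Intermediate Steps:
F(s) = 5 + 2*s
L(a, C) = -10 + a (L(a, C) = a - 10 = -10 + a)
y(n) = -20
-69/L(3, -5 + 0*(-1)) + y(F(4))/(-285) = -69/(-10 + 3) - 20/(-285) = -69/(-7) - 20*(-1/285) = -69*(-1/7) + 4/57 = 69/7 + 4/57 = 3961/399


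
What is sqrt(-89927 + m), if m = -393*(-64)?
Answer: 5*I*sqrt(2591) ≈ 254.51*I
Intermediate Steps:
m = 25152
sqrt(-89927 + m) = sqrt(-89927 + 25152) = sqrt(-64775) = 5*I*sqrt(2591)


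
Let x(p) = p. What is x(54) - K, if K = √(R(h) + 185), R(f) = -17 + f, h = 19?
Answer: 54 - √187 ≈ 40.325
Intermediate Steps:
K = √187 (K = √((-17 + 19) + 185) = √(2 + 185) = √187 ≈ 13.675)
x(54) - K = 54 - √187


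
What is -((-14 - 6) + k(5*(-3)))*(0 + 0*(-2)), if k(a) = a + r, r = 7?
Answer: 0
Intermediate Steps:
k(a) = 7 + a (k(a) = a + 7 = 7 + a)
-((-14 - 6) + k(5*(-3)))*(0 + 0*(-2)) = -((-14 - 6) + (7 + 5*(-3)))*(0 + 0*(-2)) = -(-20 + (7 - 15))*(0 + 0) = -(-20 - 8)*0 = -(-28)*0 = -1*0 = 0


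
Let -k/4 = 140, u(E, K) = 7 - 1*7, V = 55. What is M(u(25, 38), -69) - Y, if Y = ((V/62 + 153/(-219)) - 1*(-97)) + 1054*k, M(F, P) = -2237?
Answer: 2660861703/4526 ≈ 5.8791e+5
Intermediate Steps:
u(E, K) = 0 (u(E, K) = 7 - 7 = 0)
k = -560 (k = -4*140 = -560)
Y = -2670986365/4526 (Y = ((55/62 + 153/(-219)) - 1*(-97)) + 1054*(-560) = ((55*(1/62) + 153*(-1/219)) + 97) - 590240 = ((55/62 - 51/73) + 97) - 590240 = (853/4526 + 97) - 590240 = 439875/4526 - 590240 = -2670986365/4526 ≈ -5.9014e+5)
M(u(25, 38), -69) - Y = -2237 - 1*(-2670986365/4526) = -2237 + 2670986365/4526 = 2660861703/4526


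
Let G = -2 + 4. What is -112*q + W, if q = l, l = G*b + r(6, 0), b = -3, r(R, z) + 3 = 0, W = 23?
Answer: 1031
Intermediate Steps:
r(R, z) = -3 (r(R, z) = -3 + 0 = -3)
G = 2
l = -9 (l = 2*(-3) - 3 = -6 - 3 = -9)
q = -9
-112*q + W = -112*(-9) + 23 = 1008 + 23 = 1031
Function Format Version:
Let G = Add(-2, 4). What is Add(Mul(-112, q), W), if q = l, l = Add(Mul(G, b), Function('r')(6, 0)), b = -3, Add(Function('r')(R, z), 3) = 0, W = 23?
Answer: 1031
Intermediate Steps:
Function('r')(R, z) = -3 (Function('r')(R, z) = Add(-3, 0) = -3)
G = 2
l = -9 (l = Add(Mul(2, -3), -3) = Add(-6, -3) = -9)
q = -9
Add(Mul(-112, q), W) = Add(Mul(-112, -9), 23) = Add(1008, 23) = 1031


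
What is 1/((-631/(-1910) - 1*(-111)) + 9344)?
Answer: 1910/18059681 ≈ 0.00010576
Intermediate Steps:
1/((-631/(-1910) - 1*(-111)) + 9344) = 1/((-631*(-1/1910) + 111) + 9344) = 1/((631/1910 + 111) + 9344) = 1/(212641/1910 + 9344) = 1/(18059681/1910) = 1910/18059681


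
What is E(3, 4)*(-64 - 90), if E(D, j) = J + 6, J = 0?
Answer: -924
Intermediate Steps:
E(D, j) = 6 (E(D, j) = 0 + 6 = 6)
E(3, 4)*(-64 - 90) = 6*(-64 - 90) = 6*(-154) = -924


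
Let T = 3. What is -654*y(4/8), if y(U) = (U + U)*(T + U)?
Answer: -2289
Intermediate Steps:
y(U) = 2*U*(3 + U) (y(U) = (U + U)*(3 + U) = (2*U)*(3 + U) = 2*U*(3 + U))
-654*y(4/8) = -1308*4/8*(3 + 4/8) = -1308*4*(1/8)*(3 + 4*(1/8)) = -1308*(3 + 1/2)/2 = -1308*7/(2*2) = -654*7/2 = -2289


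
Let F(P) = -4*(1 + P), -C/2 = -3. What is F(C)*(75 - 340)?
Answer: 7420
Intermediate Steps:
C = 6 (C = -2*(-3) = 6)
F(P) = -4 - 4*P
F(C)*(75 - 340) = (-4 - 4*6)*(75 - 340) = (-4 - 24)*(-265) = -28*(-265) = 7420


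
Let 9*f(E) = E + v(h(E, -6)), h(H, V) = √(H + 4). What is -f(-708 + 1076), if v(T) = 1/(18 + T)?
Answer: -2941/72 - √93/216 ≈ -40.892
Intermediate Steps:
h(H, V) = √(4 + H)
f(E) = E/9 + 1/(9*(18 + √(4 + E))) (f(E) = (E + 1/(18 + √(4 + E)))/9 = E/9 + 1/(9*(18 + √(4 + E))))
-f(-708 + 1076) = -(1 + (-708 + 1076)*(18 + √(4 + (-708 + 1076))))/(9*(18 + √(4 + (-708 + 1076)))) = -(1 + 368*(18 + √(4 + 368)))/(9*(18 + √(4 + 368))) = -(1 + 368*(18 + √372))/(9*(18 + √372)) = -(1 + 368*(18 + 2*√93))/(9*(18 + 2*√93)) = -(1 + (6624 + 736*√93))/(9*(18 + 2*√93)) = -(6625 + 736*√93)/(9*(18 + 2*√93))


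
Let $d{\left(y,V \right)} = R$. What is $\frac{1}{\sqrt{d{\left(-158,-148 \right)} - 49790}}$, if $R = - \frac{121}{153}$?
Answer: $- \frac{3 i \sqrt{129505847}}{7617991} \approx - 0.0044815 i$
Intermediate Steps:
$R = - \frac{121}{153}$ ($R = \left(-121\right) \frac{1}{153} = - \frac{121}{153} \approx -0.79085$)
$d{\left(y,V \right)} = - \frac{121}{153}$
$\frac{1}{\sqrt{d{\left(-158,-148 \right)} - 49790}} = \frac{1}{\sqrt{- \frac{121}{153} - 49790}} = \frac{1}{\sqrt{- \frac{7617991}{153}}} = \frac{1}{\frac{1}{51} i \sqrt{129505847}} = - \frac{3 i \sqrt{129505847}}{7617991}$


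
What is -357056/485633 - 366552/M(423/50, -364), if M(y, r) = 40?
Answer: -22253003707/2428165 ≈ -9164.5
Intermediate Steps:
-357056/485633 - 366552/M(423/50, -364) = -357056/485633 - 366552/40 = -357056*1/485633 - 366552*1/40 = -357056/485633 - 45819/5 = -22253003707/2428165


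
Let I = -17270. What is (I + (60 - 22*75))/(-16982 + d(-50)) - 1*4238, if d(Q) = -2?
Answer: -17989833/4246 ≈ -4236.9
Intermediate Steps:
(I + (60 - 22*75))/(-16982 + d(-50)) - 1*4238 = (-17270 + (60 - 22*75))/(-16982 - 2) - 1*4238 = (-17270 + (60 - 1650))/(-16984) - 4238 = (-17270 - 1590)*(-1/16984) - 4238 = -18860*(-1/16984) - 4238 = 4715/4246 - 4238 = -17989833/4246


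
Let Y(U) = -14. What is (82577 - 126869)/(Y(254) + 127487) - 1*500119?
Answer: -21250571193/42491 ≈ -5.0012e+5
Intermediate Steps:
(82577 - 126869)/(Y(254) + 127487) - 1*500119 = (82577 - 126869)/(-14 + 127487) - 1*500119 = -44292/127473 - 500119 = -44292*1/127473 - 500119 = -14764/42491 - 500119 = -21250571193/42491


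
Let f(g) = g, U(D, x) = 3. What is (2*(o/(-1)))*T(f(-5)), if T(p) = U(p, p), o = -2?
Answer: 12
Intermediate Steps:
T(p) = 3
(2*(o/(-1)))*T(f(-5)) = (2*(-2/(-1)))*3 = (2*(-2*(-1)))*3 = (2*2)*3 = 4*3 = 12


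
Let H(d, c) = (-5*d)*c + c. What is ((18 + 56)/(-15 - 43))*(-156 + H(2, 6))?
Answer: 7770/29 ≈ 267.93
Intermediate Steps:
H(d, c) = c - 5*c*d (H(d, c) = -5*c*d + c = c - 5*c*d)
((18 + 56)/(-15 - 43))*(-156 + H(2, 6)) = ((18 + 56)/(-15 - 43))*(-156 + 6*(1 - 5*2)) = (74/(-58))*(-156 + 6*(1 - 10)) = (74*(-1/58))*(-156 + 6*(-9)) = -37*(-156 - 54)/29 = -37/29*(-210) = 7770/29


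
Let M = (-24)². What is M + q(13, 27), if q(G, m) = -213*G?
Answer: -2193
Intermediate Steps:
M = 576
M + q(13, 27) = 576 - 213*13 = 576 - 2769 = -2193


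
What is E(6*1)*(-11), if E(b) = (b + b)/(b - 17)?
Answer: 12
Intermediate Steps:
E(b) = 2*b/(-17 + b) (E(b) = (2*b)/(-17 + b) = 2*b/(-17 + b))
E(6*1)*(-11) = (2*(6*1)/(-17 + 6*1))*(-11) = (2*6/(-17 + 6))*(-11) = (2*6/(-11))*(-11) = (2*6*(-1/11))*(-11) = -12/11*(-11) = 12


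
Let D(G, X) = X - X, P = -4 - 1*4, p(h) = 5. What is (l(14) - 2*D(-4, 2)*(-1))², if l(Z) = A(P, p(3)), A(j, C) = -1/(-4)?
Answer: 1/16 ≈ 0.062500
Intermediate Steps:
P = -8 (P = -4 - 4 = -8)
D(G, X) = 0
A(j, C) = ¼ (A(j, C) = -1*(-¼) = ¼)
l(Z) = ¼
(l(14) - 2*D(-4, 2)*(-1))² = (¼ - 2*0*(-1))² = (¼ + 0*(-1))² = (¼ + 0)² = (¼)² = 1/16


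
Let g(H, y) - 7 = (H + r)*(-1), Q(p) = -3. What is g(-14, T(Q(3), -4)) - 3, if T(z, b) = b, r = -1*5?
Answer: 23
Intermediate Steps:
r = -5
g(H, y) = 12 - H (g(H, y) = 7 + (H - 5)*(-1) = 7 + (-5 + H)*(-1) = 7 + (5 - H) = 12 - H)
g(-14, T(Q(3), -4)) - 3 = (12 - 1*(-14)) - 3 = (12 + 14) - 3 = 26 - 3 = 23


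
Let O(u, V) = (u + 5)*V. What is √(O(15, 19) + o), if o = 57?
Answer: √437 ≈ 20.905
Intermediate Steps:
O(u, V) = V*(5 + u) (O(u, V) = (5 + u)*V = V*(5 + u))
√(O(15, 19) + o) = √(19*(5 + 15) + 57) = √(19*20 + 57) = √(380 + 57) = √437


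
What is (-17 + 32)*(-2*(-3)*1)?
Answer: 90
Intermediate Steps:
(-17 + 32)*(-2*(-3)*1) = 15*(6*1) = 15*6 = 90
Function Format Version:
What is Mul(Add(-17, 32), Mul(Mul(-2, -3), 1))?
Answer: 90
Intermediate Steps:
Mul(Add(-17, 32), Mul(Mul(-2, -3), 1)) = Mul(15, Mul(6, 1)) = Mul(15, 6) = 90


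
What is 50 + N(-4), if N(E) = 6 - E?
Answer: 60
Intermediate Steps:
50 + N(-4) = 50 + (6 - 1*(-4)) = 50 + (6 + 4) = 50 + 10 = 60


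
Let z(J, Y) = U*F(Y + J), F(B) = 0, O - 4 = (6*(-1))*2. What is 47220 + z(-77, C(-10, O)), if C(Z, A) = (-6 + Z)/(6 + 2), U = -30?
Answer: 47220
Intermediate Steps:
O = -8 (O = 4 + (6*(-1))*2 = 4 - 6*2 = 4 - 12 = -8)
C(Z, A) = -¾ + Z/8 (C(Z, A) = (-6 + Z)/8 = (-6 + Z)*(⅛) = -¾ + Z/8)
z(J, Y) = 0 (z(J, Y) = -30*0 = 0)
47220 + z(-77, C(-10, O)) = 47220 + 0 = 47220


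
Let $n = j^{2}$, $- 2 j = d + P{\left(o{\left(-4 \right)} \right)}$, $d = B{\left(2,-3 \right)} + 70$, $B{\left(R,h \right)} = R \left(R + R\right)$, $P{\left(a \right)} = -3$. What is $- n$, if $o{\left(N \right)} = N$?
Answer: $- \frac{5625}{4} \approx -1406.3$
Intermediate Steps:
$B{\left(R,h \right)} = 2 R^{2}$ ($B{\left(R,h \right)} = R 2 R = 2 R^{2}$)
$d = 78$ ($d = 2 \cdot 2^{2} + 70 = 2 \cdot 4 + 70 = 8 + 70 = 78$)
$j = - \frac{75}{2}$ ($j = - \frac{78 - 3}{2} = \left(- \frac{1}{2}\right) 75 = - \frac{75}{2} \approx -37.5$)
$n = \frac{5625}{4}$ ($n = \left(- \frac{75}{2}\right)^{2} = \frac{5625}{4} \approx 1406.3$)
$- n = \left(-1\right) \frac{5625}{4} = - \frac{5625}{4}$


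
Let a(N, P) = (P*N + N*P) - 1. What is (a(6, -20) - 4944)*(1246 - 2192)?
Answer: 4905010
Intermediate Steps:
a(N, P) = -1 + 2*N*P (a(N, P) = (N*P + N*P) - 1 = 2*N*P - 1 = -1 + 2*N*P)
(a(6, -20) - 4944)*(1246 - 2192) = ((-1 + 2*6*(-20)) - 4944)*(1246 - 2192) = ((-1 - 240) - 4944)*(-946) = (-241 - 4944)*(-946) = -5185*(-946) = 4905010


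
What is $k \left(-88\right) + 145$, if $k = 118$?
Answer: $-10239$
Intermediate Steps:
$k \left(-88\right) + 145 = 118 \left(-88\right) + 145 = -10384 + 145 = -10239$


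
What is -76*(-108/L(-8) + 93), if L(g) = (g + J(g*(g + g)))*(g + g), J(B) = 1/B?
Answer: -2388300/341 ≈ -7003.8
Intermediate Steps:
L(g) = 2*g*(g + 1/(2*g**2)) (L(g) = (g + 1/(g*(g + g)))*(g + g) = (g + 1/(g*(2*g)))*(2*g) = (g + 1/(2*g**2))*(2*g) = 2*g*(g + 1/(2*g**2)))
-76*(-108/L(-8) + 93) = -76*(-108*(-8/(1 + 2*(-8)**3)) + 93) = -76*(-108*(-8/(1 + 2*(-512))) + 93) = -76*(-108*(-8/(1 - 1024)) + 93) = -76*(-108/((-1/8*(-1023))) + 93) = -76*(-108/1023/8 + 93) = -76*(-108*8/1023 + 93) = -76*(-288/341 + 93) = -76*31425/341 = -2388300/341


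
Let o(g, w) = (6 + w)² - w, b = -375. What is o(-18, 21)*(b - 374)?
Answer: -530292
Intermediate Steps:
o(-18, 21)*(b - 374) = ((6 + 21)² - 1*21)*(-375 - 374) = (27² - 21)*(-749) = (729 - 21)*(-749) = 708*(-749) = -530292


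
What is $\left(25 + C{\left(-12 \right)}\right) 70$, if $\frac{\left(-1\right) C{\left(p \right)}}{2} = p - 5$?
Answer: $4130$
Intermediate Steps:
$C{\left(p \right)} = 10 - 2 p$ ($C{\left(p \right)} = - 2 \left(p - 5\right) = - 2 \left(-5 + p\right) = 10 - 2 p$)
$\left(25 + C{\left(-12 \right)}\right) 70 = \left(25 + \left(10 - -24\right)\right) 70 = \left(25 + \left(10 + 24\right)\right) 70 = \left(25 + 34\right) 70 = 59 \cdot 70 = 4130$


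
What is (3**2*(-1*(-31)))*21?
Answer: 5859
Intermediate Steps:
(3**2*(-1*(-31)))*21 = (9*31)*21 = 279*21 = 5859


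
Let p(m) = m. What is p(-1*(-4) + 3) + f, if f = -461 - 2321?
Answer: -2775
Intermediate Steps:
f = -2782
p(-1*(-4) + 3) + f = (-1*(-4) + 3) - 2782 = (4 + 3) - 2782 = 7 - 2782 = -2775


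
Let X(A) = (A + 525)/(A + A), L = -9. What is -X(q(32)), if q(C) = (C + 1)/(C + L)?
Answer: -2018/11 ≈ -183.45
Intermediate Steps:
q(C) = (1 + C)/(-9 + C) (q(C) = (C + 1)/(C - 9) = (1 + C)/(-9 + C))
X(A) = (525 + A)/(2*A) (X(A) = (525 + A)/((2*A)) = (525 + A)*(1/(2*A)) = (525 + A)/(2*A))
-X(q(32)) = -(525 + (1 + 32)/(-9 + 32))/(2*((1 + 32)/(-9 + 32))) = -(525 + 33/23)/(2*(33/23)) = -(525 + (1/23)*33)/(2*((1/23)*33)) = -(525 + 33/23)/(2*33/23) = -23*12108/(2*33*23) = -1*2018/11 = -2018/11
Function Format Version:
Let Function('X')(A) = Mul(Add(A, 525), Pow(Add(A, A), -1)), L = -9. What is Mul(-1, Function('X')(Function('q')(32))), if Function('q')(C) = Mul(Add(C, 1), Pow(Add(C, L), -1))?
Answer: Rational(-2018, 11) ≈ -183.45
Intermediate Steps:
Function('q')(C) = Mul(Pow(Add(-9, C), -1), Add(1, C)) (Function('q')(C) = Mul(Add(C, 1), Pow(Add(C, -9), -1)) = Mul(Add(1, C), Pow(Add(-9, C), -1)) = Mul(Pow(Add(-9, C), -1), Add(1, C)))
Function('X')(A) = Mul(Rational(1, 2), Pow(A, -1), Add(525, A)) (Function('X')(A) = Mul(Add(525, A), Pow(Mul(2, A), -1)) = Mul(Add(525, A), Mul(Rational(1, 2), Pow(A, -1))) = Mul(Rational(1, 2), Pow(A, -1), Add(525, A)))
Mul(-1, Function('X')(Function('q')(32))) = Mul(-1, Mul(Rational(1, 2), Pow(Mul(Pow(Add(-9, 32), -1), Add(1, 32)), -1), Add(525, Mul(Pow(Add(-9, 32), -1), Add(1, 32))))) = Mul(-1, Mul(Rational(1, 2), Pow(Mul(Pow(23, -1), 33), -1), Add(525, Mul(Pow(23, -1), 33)))) = Mul(-1, Mul(Rational(1, 2), Pow(Mul(Rational(1, 23), 33), -1), Add(525, Mul(Rational(1, 23), 33)))) = Mul(-1, Mul(Rational(1, 2), Pow(Rational(33, 23), -1), Add(525, Rational(33, 23)))) = Mul(-1, Mul(Rational(1, 2), Rational(23, 33), Rational(12108, 23))) = Mul(-1, Rational(2018, 11)) = Rational(-2018, 11)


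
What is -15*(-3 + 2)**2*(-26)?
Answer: 390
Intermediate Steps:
-15*(-3 + 2)**2*(-26) = -15*(-1)**2*(-26) = -15*1*(-26) = -15*(-26) = 390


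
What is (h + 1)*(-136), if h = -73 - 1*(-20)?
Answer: 7072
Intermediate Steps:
h = -53 (h = -73 + 20 = -53)
(h + 1)*(-136) = (-53 + 1)*(-136) = -52*(-136) = 7072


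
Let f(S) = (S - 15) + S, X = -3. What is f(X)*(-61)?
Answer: 1281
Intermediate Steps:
f(S) = -15 + 2*S (f(S) = (-15 + S) + S = -15 + 2*S)
f(X)*(-61) = (-15 + 2*(-3))*(-61) = (-15 - 6)*(-61) = -21*(-61) = 1281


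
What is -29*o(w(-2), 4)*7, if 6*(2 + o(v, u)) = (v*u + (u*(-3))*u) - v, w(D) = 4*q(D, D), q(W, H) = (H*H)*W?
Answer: 5278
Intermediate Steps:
q(W, H) = W*H**2 (q(W, H) = H**2*W = W*H**2)
w(D) = 4*D**3 (w(D) = 4*(D*D**2) = 4*D**3)
o(v, u) = -2 - u**2/2 - v/6 + u*v/6 (o(v, u) = -2 + ((v*u + (u*(-3))*u) - v)/6 = -2 + ((u*v + (-3*u)*u) - v)/6 = -2 + ((u*v - 3*u**2) - v)/6 = -2 + ((-3*u**2 + u*v) - v)/6 = -2 + (-v - 3*u**2 + u*v)/6 = -2 + (-u**2/2 - v/6 + u*v/6) = -2 - u**2/2 - v/6 + u*v/6)
-29*o(w(-2), 4)*7 = -29*(-2 - 1/2*4**2 - 2*(-2)**3/3 + (1/6)*4*(4*(-2)**3))*7 = -29*(-2 - 1/2*16 - 2*(-8)/3 + (1/6)*4*(4*(-8)))*7 = -29*(-2 - 8 - 1/6*(-32) + (1/6)*4*(-32))*7 = -29*(-2 - 8 + 16/3 - 64/3)*7 = -29*(-26)*7 = 754*7 = 5278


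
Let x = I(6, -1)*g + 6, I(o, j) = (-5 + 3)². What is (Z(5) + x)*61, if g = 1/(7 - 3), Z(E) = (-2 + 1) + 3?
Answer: 549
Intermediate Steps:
Z(E) = 2 (Z(E) = -1 + 3 = 2)
I(o, j) = 4 (I(o, j) = (-2)² = 4)
g = ¼ (g = 1/4 = ¼ ≈ 0.25000)
x = 7 (x = 4*(¼) + 6 = 1 + 6 = 7)
(Z(5) + x)*61 = (2 + 7)*61 = 9*61 = 549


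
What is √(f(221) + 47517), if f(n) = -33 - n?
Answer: √47263 ≈ 217.40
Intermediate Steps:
√(f(221) + 47517) = √((-33 - 1*221) + 47517) = √((-33 - 221) + 47517) = √(-254 + 47517) = √47263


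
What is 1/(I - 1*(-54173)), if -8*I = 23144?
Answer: 1/51280 ≈ 1.9501e-5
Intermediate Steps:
I = -2893 (I = -⅛*23144 = -2893)
1/(I - 1*(-54173)) = 1/(-2893 - 1*(-54173)) = 1/(-2893 + 54173) = 1/51280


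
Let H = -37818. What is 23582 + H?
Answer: -14236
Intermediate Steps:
23582 + H = 23582 - 37818 = -14236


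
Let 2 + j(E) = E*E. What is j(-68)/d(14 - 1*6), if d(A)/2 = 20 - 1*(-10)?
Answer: 2311/30 ≈ 77.033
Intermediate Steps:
d(A) = 60 (d(A) = 2*(20 - 1*(-10)) = 2*(20 + 10) = 2*30 = 60)
j(E) = -2 + E² (j(E) = -2 + E*E = -2 + E²)
j(-68)/d(14 - 1*6) = (-2 + (-68)²)/60 = (-2 + 4624)*(1/60) = 4622*(1/60) = 2311/30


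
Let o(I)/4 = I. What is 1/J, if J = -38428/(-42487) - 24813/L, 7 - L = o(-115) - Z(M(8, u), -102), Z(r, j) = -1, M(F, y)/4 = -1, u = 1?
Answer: -19798942/1036322483 ≈ -0.019105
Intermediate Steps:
M(F, y) = -4 (M(F, y) = 4*(-1) = -4)
o(I) = 4*I
L = 466 (L = 7 - (4*(-115) - 1*(-1)) = 7 - (-460 + 1) = 7 - 1*(-459) = 7 + 459 = 466)
J = -1036322483/19798942 (J = -38428/(-42487) - 24813/466 = -38428*(-1/42487) - 24813*1/466 = 38428/42487 - 24813/466 = -1036322483/19798942 ≈ -52.342)
1/J = 1/(-1036322483/19798942) = -19798942/1036322483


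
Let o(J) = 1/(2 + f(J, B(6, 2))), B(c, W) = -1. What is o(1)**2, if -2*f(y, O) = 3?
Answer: 4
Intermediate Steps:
f(y, O) = -3/2 (f(y, O) = -1/2*3 = -3/2)
o(J) = 2 (o(J) = 1/(2 - 3/2) = 1/(1/2) = 2)
o(1)**2 = 2**2 = 4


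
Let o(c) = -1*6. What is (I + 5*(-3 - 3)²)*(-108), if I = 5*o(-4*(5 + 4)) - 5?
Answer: -15660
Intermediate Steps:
o(c) = -6
I = -35 (I = 5*(-6) - 5 = -30 - 5 = -35)
(I + 5*(-3 - 3)²)*(-108) = (-35 + 5*(-3 - 3)²)*(-108) = (-35 + 5*(-6)²)*(-108) = (-35 + 5*36)*(-108) = (-35 + 180)*(-108) = 145*(-108) = -15660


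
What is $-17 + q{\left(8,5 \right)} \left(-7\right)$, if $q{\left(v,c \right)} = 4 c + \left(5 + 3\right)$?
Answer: $-213$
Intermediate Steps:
$q{\left(v,c \right)} = 8 + 4 c$ ($q{\left(v,c \right)} = 4 c + 8 = 8 + 4 c$)
$-17 + q{\left(8,5 \right)} \left(-7\right) = -17 + \left(8 + 4 \cdot 5\right) \left(-7\right) = -17 + \left(8 + 20\right) \left(-7\right) = -17 + 28 \left(-7\right) = -17 - 196 = -213$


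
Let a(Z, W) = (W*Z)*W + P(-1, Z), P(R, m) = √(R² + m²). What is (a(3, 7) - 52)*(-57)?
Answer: -5415 - 57*√10 ≈ -5595.3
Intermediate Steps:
a(Z, W) = √(1 + Z²) + Z*W² (a(Z, W) = (W*Z)*W + √((-1)² + Z²) = Z*W² + √(1 + Z²) = √(1 + Z²) + Z*W²)
(a(3, 7) - 52)*(-57) = ((√(1 + 3²) + 3*7²) - 52)*(-57) = ((√(1 + 9) + 3*49) - 52)*(-57) = ((√10 + 147) - 52)*(-57) = ((147 + √10) - 52)*(-57) = (95 + √10)*(-57) = -5415 - 57*√10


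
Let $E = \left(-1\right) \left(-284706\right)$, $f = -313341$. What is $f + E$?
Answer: $-28635$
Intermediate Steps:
$E = 284706$
$f + E = -313341 + 284706 = -28635$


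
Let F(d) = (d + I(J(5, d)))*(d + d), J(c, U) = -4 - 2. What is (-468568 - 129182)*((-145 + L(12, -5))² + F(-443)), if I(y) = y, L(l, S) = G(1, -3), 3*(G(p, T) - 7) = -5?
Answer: -748360484750/3 ≈ -2.4945e+11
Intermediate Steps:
G(p, T) = 16/3 (G(p, T) = 7 + (⅓)*(-5) = 7 - 5/3 = 16/3)
L(l, S) = 16/3
J(c, U) = -6
F(d) = 2*d*(-6 + d) (F(d) = (d - 6)*(d + d) = (-6 + d)*(2*d) = 2*d*(-6 + d))
(-468568 - 129182)*((-145 + L(12, -5))² + F(-443)) = (-468568 - 129182)*((-145 + 16/3)² + 2*(-443)*(-6 - 443)) = -597750*((-419/3)² + 2*(-443)*(-449)) = -597750*(175561/9 + 397814) = -597750*3755887/9 = -748360484750/3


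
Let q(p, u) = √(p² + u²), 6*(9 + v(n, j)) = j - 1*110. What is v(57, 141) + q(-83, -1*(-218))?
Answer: -23/6 + √54413 ≈ 229.43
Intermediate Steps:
v(n, j) = -82/3 + j/6 (v(n, j) = -9 + (j - 1*110)/6 = -9 + (j - 110)/6 = -9 + (-110 + j)/6 = -9 + (-55/3 + j/6) = -82/3 + j/6)
v(57, 141) + q(-83, -1*(-218)) = (-82/3 + (⅙)*141) + √((-83)² + (-1*(-218))²) = (-82/3 + 47/2) + √(6889 + 218²) = -23/6 + √(6889 + 47524) = -23/6 + √54413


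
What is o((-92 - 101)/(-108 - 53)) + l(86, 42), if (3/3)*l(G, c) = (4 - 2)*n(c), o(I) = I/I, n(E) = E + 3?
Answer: 91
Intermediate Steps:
n(E) = 3 + E
o(I) = 1
l(G, c) = 6 + 2*c (l(G, c) = (4 - 2)*(3 + c) = 2*(3 + c) = 6 + 2*c)
o((-92 - 101)/(-108 - 53)) + l(86, 42) = 1 + (6 + 2*42) = 1 + (6 + 84) = 1 + 90 = 91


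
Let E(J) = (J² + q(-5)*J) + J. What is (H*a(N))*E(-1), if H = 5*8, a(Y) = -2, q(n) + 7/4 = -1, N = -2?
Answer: -220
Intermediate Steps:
q(n) = -11/4 (q(n) = -7/4 - 1 = -11/4)
E(J) = J² - 7*J/4 (E(J) = (J² - 11*J/4) + J = J² - 7*J/4)
H = 40
(H*a(N))*E(-1) = (40*(-2))*((¼)*(-1)*(-7 + 4*(-1))) = -20*(-1)*(-7 - 4) = -20*(-1)*(-11) = -80*11/4 = -220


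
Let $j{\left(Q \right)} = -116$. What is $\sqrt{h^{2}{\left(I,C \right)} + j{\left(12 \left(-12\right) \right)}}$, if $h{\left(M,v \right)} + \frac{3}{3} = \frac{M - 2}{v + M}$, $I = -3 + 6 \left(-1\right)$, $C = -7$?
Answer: $\frac{i \sqrt{29671}}{16} \approx 10.766 i$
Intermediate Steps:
$I = -9$ ($I = -3 - 6 = -9$)
$h{\left(M,v \right)} = -1 + \frac{-2 + M}{M + v}$ ($h{\left(M,v \right)} = -1 + \frac{M - 2}{v + M} = -1 + \frac{-2 + M}{M + v}$)
$\sqrt{h^{2}{\left(I,C \right)} + j{\left(12 \left(-12\right) \right)}} = \sqrt{\left(\frac{-2 - -7}{-9 - 7}\right)^{2} - 116} = \sqrt{\left(\frac{-2 + 7}{-16}\right)^{2} - 116} = \sqrt{\left(\left(- \frac{1}{16}\right) 5\right)^{2} - 116} = \sqrt{\left(- \frac{5}{16}\right)^{2} - 116} = \sqrt{\frac{25}{256} - 116} = \sqrt{- \frac{29671}{256}} = \frac{i \sqrt{29671}}{16}$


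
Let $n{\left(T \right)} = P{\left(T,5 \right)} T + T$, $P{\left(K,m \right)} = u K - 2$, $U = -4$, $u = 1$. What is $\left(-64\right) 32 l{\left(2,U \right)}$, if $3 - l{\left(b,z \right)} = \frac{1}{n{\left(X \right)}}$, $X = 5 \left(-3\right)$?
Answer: $- \frac{92032}{15} \approx -6135.5$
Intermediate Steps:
$X = -15$
$P{\left(K,m \right)} = -2 + K$ ($P{\left(K,m \right)} = 1 K - 2 = K - 2 = -2 + K$)
$n{\left(T \right)} = T + T \left(-2 + T\right)$ ($n{\left(T \right)} = \left(-2 + T\right) T + T = T \left(-2 + T\right) + T = T + T \left(-2 + T\right)$)
$l{\left(b,z \right)} = \frac{719}{240}$ ($l{\left(b,z \right)} = 3 - \frac{1}{\left(-15\right) \left(-1 - 15\right)} = 3 - \frac{1}{\left(-15\right) \left(-16\right)} = 3 - \frac{1}{240} = \frac{719}{240}$)
$\left(-64\right) 32 l{\left(2,U \right)} = \left(-64\right) 32 \cdot \frac{719}{240} = \left(-2048\right) \frac{719}{240} = - \frac{92032}{15}$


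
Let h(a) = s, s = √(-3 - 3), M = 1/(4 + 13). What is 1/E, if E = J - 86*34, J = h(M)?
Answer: -1462/4274891 - I*√6/8549782 ≈ -0.000342 - 2.865e-7*I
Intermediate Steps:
M = 1/17 ≈ 0.058824
s = I*√6 (s = √(-6) = I*√6 ≈ 2.4495*I)
h(a) = I*√6
J = I*√6 ≈ 2.4495*I
E = -2924 + I*√6 (E = I*√6 - 86*34 = I*√6 - 2924 = -2924 + I*√6 ≈ -2924.0 + 2.4495*I)
1/E = 1/(-2924 + I*√6)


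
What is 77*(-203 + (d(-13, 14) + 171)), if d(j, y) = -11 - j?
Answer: -2310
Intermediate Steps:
77*(-203 + (d(-13, 14) + 171)) = 77*(-203 + ((-11 - 1*(-13)) + 171)) = 77*(-203 + ((-11 + 13) + 171)) = 77*(-203 + (2 + 171)) = 77*(-203 + 173) = 77*(-30) = -2310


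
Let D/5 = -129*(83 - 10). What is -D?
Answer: 47085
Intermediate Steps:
D = -47085 (D = 5*(-129*(83 - 10)) = 5*(-129*73) = 5*(-9417) = -47085)
-D = -1*(-47085) = 47085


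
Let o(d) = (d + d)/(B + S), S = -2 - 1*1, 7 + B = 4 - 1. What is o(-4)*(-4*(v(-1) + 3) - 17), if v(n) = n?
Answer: -200/7 ≈ -28.571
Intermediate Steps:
B = -4 (B = -7 + (4 - 1) = -7 + 3 = -4)
S = -3 (S = -2 - 1 = -3)
o(d) = -2*d/7 (o(d) = (d + d)/(-4 - 3) = (2*d)/(-7) = (2*d)*(-1/7) = -2*d/7)
o(-4)*(-4*(v(-1) + 3) - 17) = (-2/7*(-4))*(-4*(-1 + 3) - 17) = 8*(-4*2 - 17)/7 = 8*(-8 - 17)/7 = (8/7)*(-25) = -200/7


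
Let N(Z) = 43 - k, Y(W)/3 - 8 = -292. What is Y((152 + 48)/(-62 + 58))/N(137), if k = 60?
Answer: 852/17 ≈ 50.118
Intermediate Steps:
Y(W) = -852 (Y(W) = 24 + 3*(-292) = 24 - 876 = -852)
N(Z) = -17 (N(Z) = 43 - 1*60 = 43 - 60 = -17)
Y((152 + 48)/(-62 + 58))/N(137) = -852/(-17) = -852*(-1/17) = 852/17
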